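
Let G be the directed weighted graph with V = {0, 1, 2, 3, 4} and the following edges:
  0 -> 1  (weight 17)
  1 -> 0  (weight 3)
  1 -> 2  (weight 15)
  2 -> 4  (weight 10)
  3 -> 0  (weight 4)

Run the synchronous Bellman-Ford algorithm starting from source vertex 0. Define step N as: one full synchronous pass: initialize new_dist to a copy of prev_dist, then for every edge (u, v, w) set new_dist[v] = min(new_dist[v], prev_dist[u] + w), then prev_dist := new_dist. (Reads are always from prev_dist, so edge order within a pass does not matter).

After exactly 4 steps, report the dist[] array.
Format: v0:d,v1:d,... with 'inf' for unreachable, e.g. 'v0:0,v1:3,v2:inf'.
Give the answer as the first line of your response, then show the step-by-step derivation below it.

v0:0,v1:17,v2:32,v3:inf,v4:42

step 1: dist = v0:0,v1:17,v2:inf,v3:inf,v4:inf
step 2: dist = v0:0,v1:17,v2:32,v3:inf,v4:inf
step 3: dist = v0:0,v1:17,v2:32,v3:inf,v4:42
step 4: dist = v0:0,v1:17,v2:32,v3:inf,v4:42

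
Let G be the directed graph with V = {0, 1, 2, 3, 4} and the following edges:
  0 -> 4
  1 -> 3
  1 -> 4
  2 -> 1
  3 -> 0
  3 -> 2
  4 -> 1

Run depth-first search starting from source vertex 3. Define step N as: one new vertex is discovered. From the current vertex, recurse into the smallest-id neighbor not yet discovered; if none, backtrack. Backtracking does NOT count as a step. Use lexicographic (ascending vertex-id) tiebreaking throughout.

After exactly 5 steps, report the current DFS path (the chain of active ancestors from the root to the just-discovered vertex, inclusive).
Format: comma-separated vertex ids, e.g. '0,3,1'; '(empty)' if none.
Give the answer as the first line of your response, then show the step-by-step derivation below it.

3,2

step 1: discover 3; path=3; order=3
step 2: discover 0; path=3>0; order=3,0
step 3: discover 4; path=3>0>4; order=3,0,4
step 4: discover 1; path=3>0>4>1; order=3,0,4,1
step 5: discover 2; path=3>2; order=3,0,4,1,2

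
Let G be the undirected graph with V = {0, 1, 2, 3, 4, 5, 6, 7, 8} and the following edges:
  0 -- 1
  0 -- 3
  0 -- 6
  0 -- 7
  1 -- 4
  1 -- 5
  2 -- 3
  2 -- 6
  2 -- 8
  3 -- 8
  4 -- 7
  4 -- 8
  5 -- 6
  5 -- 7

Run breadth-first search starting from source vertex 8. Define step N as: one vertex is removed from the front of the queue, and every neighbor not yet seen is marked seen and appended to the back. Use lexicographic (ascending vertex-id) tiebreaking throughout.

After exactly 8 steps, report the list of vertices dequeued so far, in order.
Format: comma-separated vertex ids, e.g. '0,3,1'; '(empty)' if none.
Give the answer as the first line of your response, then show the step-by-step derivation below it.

8,2,3,4,6,0,1,7

step 1: dequeue 8; queue=[2,3,4]; order=8
step 2: dequeue 2; queue=[3,4,6]; order=8,2
step 3: dequeue 3; queue=[4,6,0]; order=8,2,3
step 4: dequeue 4; queue=[6,0,1,7]; order=8,2,3,4
step 5: dequeue 6; queue=[0,1,7,5]; order=8,2,3,4,6
step 6: dequeue 0; queue=[1,7,5]; order=8,2,3,4,6,0
step 7: dequeue 1; queue=[7,5]; order=8,2,3,4,6,0,1
step 8: dequeue 7; queue=[5]; order=8,2,3,4,6,0,1,7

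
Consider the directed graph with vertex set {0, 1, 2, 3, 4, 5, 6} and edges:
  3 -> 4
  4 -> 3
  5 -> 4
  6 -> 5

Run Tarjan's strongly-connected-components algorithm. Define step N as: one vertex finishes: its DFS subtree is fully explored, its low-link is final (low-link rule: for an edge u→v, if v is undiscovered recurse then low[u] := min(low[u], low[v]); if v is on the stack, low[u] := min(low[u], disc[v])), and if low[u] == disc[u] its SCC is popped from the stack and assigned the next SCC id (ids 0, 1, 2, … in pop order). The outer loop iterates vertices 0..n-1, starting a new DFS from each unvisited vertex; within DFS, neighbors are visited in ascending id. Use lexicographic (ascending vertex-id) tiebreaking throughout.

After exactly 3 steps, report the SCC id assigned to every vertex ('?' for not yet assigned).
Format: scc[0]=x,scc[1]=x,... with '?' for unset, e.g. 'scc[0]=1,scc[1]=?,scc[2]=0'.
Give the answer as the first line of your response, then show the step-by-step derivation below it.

scc[0]=0,scc[1]=1,scc[2]=2,scc[3]=?,scc[4]=?,scc[5]=?,scc[6]=?

step 1: low=(low[0]=0,low[1]=?,low[2]=?,low[3]=?,low[4]=?,low[5]=?,low[6]=?); scc=(scc[0]=0,scc[1]=?,scc[2]=?,scc[3]=?,scc[4]=?,scc[5]=?,scc[6]=?)
step 2: low=(low[0]=0,low[1]=1,low[2]=?,low[3]=?,low[4]=?,low[5]=?,low[6]=?); scc=(scc[0]=0,scc[1]=1,scc[2]=?,scc[3]=?,scc[4]=?,scc[5]=?,scc[6]=?)
step 3: low=(low[0]=0,low[1]=1,low[2]=2,low[3]=?,low[4]=?,low[5]=?,low[6]=?); scc=(scc[0]=0,scc[1]=1,scc[2]=2,scc[3]=?,scc[4]=?,scc[5]=?,scc[6]=?)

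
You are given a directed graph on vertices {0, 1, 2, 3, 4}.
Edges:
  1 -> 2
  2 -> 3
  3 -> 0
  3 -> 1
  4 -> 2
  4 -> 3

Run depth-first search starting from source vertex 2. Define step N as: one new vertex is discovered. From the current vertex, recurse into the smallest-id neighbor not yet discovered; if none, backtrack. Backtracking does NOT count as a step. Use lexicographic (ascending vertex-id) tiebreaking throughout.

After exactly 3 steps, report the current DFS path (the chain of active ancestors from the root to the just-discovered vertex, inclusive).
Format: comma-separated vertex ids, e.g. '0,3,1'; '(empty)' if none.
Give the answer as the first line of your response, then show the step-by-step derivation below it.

2,3,0

step 1: discover 2; path=2; order=2
step 2: discover 3; path=2>3; order=2,3
step 3: discover 0; path=2>3>0; order=2,3,0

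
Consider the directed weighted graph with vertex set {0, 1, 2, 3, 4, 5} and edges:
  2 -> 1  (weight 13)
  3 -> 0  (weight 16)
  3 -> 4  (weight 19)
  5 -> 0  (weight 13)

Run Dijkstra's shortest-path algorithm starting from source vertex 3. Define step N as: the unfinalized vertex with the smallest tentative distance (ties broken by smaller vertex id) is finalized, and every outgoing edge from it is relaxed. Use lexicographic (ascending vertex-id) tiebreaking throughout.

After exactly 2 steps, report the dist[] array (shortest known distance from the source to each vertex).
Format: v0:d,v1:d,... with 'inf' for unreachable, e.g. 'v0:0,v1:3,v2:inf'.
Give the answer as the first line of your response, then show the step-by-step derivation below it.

v0:16,v1:inf,v2:inf,v3:0,v4:19,v5:inf

step 1: dist = v0:16,v1:inf,v2:inf,v3:0,v4:19,v5:inf
step 2: dist = v0:16,v1:inf,v2:inf,v3:0,v4:19,v5:inf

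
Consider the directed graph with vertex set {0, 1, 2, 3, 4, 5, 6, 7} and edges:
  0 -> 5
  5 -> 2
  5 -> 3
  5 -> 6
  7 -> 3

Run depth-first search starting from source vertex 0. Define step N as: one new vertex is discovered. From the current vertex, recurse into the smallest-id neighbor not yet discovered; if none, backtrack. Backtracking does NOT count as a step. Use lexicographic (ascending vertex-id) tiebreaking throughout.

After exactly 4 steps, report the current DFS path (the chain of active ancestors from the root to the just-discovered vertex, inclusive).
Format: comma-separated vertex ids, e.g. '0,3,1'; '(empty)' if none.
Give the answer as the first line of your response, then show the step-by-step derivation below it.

0,5,3

step 1: discover 0; path=0; order=0
step 2: discover 5; path=0>5; order=0,5
step 3: discover 2; path=0>5>2; order=0,5,2
step 4: discover 3; path=0>5>3; order=0,5,2,3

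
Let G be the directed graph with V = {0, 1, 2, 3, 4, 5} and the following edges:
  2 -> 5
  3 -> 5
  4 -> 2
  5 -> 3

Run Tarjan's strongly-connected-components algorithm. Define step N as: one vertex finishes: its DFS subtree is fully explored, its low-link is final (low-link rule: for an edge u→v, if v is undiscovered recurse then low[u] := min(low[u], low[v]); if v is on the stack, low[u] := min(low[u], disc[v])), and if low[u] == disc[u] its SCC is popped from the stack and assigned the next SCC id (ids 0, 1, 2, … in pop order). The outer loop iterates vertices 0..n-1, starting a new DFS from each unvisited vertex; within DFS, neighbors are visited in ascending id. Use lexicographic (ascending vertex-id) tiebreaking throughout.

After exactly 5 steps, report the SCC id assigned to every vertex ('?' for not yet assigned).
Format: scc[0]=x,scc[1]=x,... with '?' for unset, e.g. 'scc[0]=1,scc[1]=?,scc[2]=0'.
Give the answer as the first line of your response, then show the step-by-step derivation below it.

scc[0]=0,scc[1]=1,scc[2]=3,scc[3]=2,scc[4]=?,scc[5]=2

step 1: low=(low[0]=0,low[1]=?,low[2]=?,low[3]=?,low[4]=?,low[5]=?); scc=(scc[0]=0,scc[1]=?,scc[2]=?,scc[3]=?,scc[4]=?,scc[5]=?)
step 2: low=(low[0]=0,low[1]=1,low[2]=?,low[3]=?,low[4]=?,low[5]=?); scc=(scc[0]=0,scc[1]=1,scc[2]=?,scc[3]=?,scc[4]=?,scc[5]=?)
step 3: low=(low[0]=0,low[1]=1,low[2]=2,low[3]=3,low[4]=?,low[5]=3); scc=(scc[0]=0,scc[1]=1,scc[2]=?,scc[3]=?,scc[4]=?,scc[5]=?)
step 4: low=(low[0]=0,low[1]=1,low[2]=2,low[3]=3,low[4]=?,low[5]=3); scc=(scc[0]=0,scc[1]=1,scc[2]=?,scc[3]=2,scc[4]=?,scc[5]=2)
step 5: low=(low[0]=0,low[1]=1,low[2]=2,low[3]=3,low[4]=?,low[5]=3); scc=(scc[0]=0,scc[1]=1,scc[2]=3,scc[3]=2,scc[4]=?,scc[5]=2)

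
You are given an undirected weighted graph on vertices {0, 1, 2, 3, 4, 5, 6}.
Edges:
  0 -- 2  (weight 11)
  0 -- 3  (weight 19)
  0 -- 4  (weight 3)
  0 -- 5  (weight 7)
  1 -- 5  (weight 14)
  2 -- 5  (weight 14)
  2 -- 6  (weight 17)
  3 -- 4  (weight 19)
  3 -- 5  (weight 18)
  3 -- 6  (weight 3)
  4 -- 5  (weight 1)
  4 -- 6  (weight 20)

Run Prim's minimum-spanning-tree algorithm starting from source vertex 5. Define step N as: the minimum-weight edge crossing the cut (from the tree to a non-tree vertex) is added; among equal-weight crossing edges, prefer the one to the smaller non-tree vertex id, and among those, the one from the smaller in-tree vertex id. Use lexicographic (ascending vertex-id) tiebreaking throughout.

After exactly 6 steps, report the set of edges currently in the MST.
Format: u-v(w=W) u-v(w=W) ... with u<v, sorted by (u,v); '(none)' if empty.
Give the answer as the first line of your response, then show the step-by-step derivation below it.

0-2(w=11) 0-4(w=3) 1-5(w=14) 2-6(w=17) 3-6(w=3) 4-5(w=1)

step 1: add edge 4-5 (w=1); MST = {4-5(w=1)}
step 2: add edge 0-4 (w=3); MST = {0-4(w=3) 4-5(w=1)}
step 3: add edge 0-2 (w=11); MST = {0-2(w=11) 0-4(w=3) 4-5(w=1)}
step 4: add edge 1-5 (w=14); MST = {0-2(w=11) 0-4(w=3) 1-5(w=14) 4-5(w=1)}
step 5: add edge 2-6 (w=17); MST = {0-2(w=11) 0-4(w=3) 1-5(w=14) 2-6(w=17) 4-5(w=1)}
step 6: add edge 3-6 (w=3); MST = {0-2(w=11) 0-4(w=3) 1-5(w=14) 2-6(w=17) 3-6(w=3) 4-5(w=1)}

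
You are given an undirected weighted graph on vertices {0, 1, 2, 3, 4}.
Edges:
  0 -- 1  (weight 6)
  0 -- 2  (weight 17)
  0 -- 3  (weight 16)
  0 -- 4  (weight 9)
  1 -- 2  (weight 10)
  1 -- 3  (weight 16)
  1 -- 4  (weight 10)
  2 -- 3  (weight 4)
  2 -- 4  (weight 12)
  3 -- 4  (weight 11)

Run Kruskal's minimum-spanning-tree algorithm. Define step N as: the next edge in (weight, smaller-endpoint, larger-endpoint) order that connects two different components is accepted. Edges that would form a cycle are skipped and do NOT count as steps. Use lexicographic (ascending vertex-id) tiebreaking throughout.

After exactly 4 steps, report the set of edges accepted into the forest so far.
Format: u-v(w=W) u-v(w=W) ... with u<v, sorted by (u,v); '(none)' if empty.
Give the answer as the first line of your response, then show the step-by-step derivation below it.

0-1(w=6) 0-4(w=9) 1-2(w=10) 2-3(w=4)

step 1: add edge 2-3 (w=4); MST = {2-3(w=4)}
step 2: add edge 0-1 (w=6); MST = {0-1(w=6) 2-3(w=4)}
step 3: add edge 0-4 (w=9); MST = {0-1(w=6) 0-4(w=9) 2-3(w=4)}
step 4: add edge 1-2 (w=10); MST = {0-1(w=6) 0-4(w=9) 1-2(w=10) 2-3(w=4)}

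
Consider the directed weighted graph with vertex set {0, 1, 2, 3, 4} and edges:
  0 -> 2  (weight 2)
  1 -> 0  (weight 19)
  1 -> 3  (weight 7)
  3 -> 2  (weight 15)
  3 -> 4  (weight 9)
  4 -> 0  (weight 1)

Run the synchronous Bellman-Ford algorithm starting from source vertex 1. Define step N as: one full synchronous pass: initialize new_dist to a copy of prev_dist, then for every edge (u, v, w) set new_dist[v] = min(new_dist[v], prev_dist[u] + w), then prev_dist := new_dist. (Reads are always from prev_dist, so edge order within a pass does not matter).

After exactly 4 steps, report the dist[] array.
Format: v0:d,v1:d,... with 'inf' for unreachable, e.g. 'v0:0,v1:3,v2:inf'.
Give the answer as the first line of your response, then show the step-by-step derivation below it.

v0:17,v1:0,v2:19,v3:7,v4:16

step 1: dist = v0:19,v1:0,v2:inf,v3:7,v4:inf
step 2: dist = v0:19,v1:0,v2:21,v3:7,v4:16
step 3: dist = v0:17,v1:0,v2:21,v3:7,v4:16
step 4: dist = v0:17,v1:0,v2:19,v3:7,v4:16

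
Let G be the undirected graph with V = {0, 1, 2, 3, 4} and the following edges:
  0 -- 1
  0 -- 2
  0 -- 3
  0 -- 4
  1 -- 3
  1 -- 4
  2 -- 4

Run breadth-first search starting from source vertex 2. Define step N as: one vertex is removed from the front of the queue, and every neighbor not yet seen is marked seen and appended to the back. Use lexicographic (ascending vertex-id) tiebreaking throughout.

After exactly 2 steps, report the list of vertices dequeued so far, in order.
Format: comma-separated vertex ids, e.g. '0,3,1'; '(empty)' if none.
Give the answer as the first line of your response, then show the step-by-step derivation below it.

2,0

step 1: dequeue 2; queue=[0,4]; order=2
step 2: dequeue 0; queue=[4,1,3]; order=2,0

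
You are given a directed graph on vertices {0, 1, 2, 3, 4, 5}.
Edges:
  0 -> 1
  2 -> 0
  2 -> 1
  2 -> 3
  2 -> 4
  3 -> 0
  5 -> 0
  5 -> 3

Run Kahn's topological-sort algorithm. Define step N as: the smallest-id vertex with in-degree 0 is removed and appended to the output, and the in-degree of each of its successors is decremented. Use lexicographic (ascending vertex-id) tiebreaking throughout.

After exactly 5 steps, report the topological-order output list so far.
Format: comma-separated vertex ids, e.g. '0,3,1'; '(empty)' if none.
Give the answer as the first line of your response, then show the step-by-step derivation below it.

2,4,5,3,0

step 1: output 2; order=[2]; indeg=(2,1,0,1,0,0)
step 2: output 4; order=[2,4]; indeg=(2,1,0,1,0,0)
step 3: output 5; order=[2,4,5]; indeg=(1,1,0,0,0,0)
step 4: output 3; order=[2,4,5,3]; indeg=(0,1,0,0,0,0)
step 5: output 0; order=[2,4,5,3,0]; indeg=(0,0,0,0,0,0)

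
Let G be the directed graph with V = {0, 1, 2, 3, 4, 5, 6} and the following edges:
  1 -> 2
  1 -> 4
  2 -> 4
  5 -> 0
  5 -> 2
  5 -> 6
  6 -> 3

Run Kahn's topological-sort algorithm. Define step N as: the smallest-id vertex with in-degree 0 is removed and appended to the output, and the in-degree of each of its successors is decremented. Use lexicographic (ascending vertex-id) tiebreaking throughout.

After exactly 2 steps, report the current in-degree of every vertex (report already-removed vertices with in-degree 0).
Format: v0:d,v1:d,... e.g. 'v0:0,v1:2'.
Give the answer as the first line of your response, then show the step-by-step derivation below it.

v0:0,v1:0,v2:0,v3:1,v4:1,v5:0,v6:0

step 1: output 1; order=[1]; indeg=(1,0,1,1,1,0,1)
step 2: output 5; order=[1,5]; indeg=(0,0,0,1,1,0,0)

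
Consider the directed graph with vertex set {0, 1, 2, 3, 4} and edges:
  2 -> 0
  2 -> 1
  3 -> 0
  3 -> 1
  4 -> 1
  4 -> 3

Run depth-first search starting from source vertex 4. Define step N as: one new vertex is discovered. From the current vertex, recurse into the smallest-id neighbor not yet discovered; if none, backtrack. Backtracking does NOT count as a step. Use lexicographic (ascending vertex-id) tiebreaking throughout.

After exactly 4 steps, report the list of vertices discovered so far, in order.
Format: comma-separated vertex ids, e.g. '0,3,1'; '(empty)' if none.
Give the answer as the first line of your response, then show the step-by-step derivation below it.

4,1,3,0

step 1: discover 4; path=4; order=4
step 2: discover 1; path=4>1; order=4,1
step 3: discover 3; path=4>3; order=4,1,3
step 4: discover 0; path=4>3>0; order=4,1,3,0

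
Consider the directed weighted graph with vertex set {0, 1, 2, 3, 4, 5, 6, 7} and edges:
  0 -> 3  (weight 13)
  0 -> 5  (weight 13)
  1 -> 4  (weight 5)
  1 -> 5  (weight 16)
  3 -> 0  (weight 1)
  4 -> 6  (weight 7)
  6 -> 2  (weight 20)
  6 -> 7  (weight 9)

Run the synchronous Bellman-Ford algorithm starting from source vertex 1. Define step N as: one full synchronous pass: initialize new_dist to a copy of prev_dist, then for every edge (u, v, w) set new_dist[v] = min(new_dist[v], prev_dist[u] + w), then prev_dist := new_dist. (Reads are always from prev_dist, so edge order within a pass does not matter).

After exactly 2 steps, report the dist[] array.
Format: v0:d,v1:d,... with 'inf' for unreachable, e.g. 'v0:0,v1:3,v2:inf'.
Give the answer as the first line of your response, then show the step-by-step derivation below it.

v0:inf,v1:0,v2:inf,v3:inf,v4:5,v5:16,v6:12,v7:inf

step 1: dist = v0:inf,v1:0,v2:inf,v3:inf,v4:5,v5:16,v6:inf,v7:inf
step 2: dist = v0:inf,v1:0,v2:inf,v3:inf,v4:5,v5:16,v6:12,v7:inf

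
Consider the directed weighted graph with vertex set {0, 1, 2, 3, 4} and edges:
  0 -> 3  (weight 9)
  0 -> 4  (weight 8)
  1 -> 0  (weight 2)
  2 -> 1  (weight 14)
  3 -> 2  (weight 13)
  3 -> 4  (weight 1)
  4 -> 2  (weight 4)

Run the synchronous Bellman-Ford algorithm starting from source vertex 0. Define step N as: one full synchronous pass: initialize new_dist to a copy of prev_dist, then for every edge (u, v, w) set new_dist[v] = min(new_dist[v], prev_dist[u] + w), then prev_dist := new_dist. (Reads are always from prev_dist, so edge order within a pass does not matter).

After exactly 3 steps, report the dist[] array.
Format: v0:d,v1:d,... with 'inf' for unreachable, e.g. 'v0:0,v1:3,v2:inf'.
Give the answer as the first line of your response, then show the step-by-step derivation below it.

v0:0,v1:26,v2:12,v3:9,v4:8

step 1: dist = v0:0,v1:inf,v2:inf,v3:9,v4:8
step 2: dist = v0:0,v1:inf,v2:12,v3:9,v4:8
step 3: dist = v0:0,v1:26,v2:12,v3:9,v4:8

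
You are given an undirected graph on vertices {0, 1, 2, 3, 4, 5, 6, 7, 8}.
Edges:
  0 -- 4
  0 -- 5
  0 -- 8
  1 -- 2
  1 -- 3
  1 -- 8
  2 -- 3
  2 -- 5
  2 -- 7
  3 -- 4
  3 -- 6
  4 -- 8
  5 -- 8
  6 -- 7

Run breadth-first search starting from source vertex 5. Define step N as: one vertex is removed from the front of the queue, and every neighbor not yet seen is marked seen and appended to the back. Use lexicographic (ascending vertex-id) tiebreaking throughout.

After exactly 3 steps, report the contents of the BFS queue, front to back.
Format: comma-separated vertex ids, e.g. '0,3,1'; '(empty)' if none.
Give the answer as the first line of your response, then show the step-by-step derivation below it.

8,4,1,3,7

step 1: dequeue 5; queue=[0,2,8]; order=5
step 2: dequeue 0; queue=[2,8,4]; order=5,0
step 3: dequeue 2; queue=[8,4,1,3,7]; order=5,0,2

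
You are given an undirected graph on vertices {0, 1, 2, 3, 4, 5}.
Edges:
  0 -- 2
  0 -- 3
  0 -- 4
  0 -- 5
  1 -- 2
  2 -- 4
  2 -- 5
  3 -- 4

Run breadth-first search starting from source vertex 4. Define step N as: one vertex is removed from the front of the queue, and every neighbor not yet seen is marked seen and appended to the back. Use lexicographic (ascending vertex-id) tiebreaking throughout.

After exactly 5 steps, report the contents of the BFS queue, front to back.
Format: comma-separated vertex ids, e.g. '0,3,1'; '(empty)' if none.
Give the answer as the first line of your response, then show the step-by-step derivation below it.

1

step 1: dequeue 4; queue=[0,2,3]; order=4
step 2: dequeue 0; queue=[2,3,5]; order=4,0
step 3: dequeue 2; queue=[3,5,1]; order=4,0,2
step 4: dequeue 3; queue=[5,1]; order=4,0,2,3
step 5: dequeue 5; queue=[1]; order=4,0,2,3,5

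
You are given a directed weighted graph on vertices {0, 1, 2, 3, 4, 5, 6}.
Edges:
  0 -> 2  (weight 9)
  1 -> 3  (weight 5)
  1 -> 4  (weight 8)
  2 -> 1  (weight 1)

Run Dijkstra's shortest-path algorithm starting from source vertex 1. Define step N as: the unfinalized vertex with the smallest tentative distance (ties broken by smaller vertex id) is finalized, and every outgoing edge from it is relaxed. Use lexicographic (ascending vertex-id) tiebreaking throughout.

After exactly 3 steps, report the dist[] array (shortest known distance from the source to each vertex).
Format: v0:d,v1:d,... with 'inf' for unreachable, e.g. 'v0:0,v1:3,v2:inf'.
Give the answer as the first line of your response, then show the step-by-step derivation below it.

v0:inf,v1:0,v2:inf,v3:5,v4:8,v5:inf,v6:inf

step 1: dist = v0:inf,v1:0,v2:inf,v3:5,v4:8,v5:inf,v6:inf
step 2: dist = v0:inf,v1:0,v2:inf,v3:5,v4:8,v5:inf,v6:inf
step 3: dist = v0:inf,v1:0,v2:inf,v3:5,v4:8,v5:inf,v6:inf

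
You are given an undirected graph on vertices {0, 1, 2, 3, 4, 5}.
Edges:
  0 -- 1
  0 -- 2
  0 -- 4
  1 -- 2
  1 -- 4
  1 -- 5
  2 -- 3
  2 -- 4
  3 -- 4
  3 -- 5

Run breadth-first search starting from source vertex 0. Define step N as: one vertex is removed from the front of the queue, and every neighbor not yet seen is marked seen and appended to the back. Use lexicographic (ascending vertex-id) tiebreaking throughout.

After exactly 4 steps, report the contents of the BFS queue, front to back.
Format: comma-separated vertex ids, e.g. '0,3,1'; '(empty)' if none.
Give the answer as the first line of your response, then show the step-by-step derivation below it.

5,3

step 1: dequeue 0; queue=[1,2,4]; order=0
step 2: dequeue 1; queue=[2,4,5]; order=0,1
step 3: dequeue 2; queue=[4,5,3]; order=0,1,2
step 4: dequeue 4; queue=[5,3]; order=0,1,2,4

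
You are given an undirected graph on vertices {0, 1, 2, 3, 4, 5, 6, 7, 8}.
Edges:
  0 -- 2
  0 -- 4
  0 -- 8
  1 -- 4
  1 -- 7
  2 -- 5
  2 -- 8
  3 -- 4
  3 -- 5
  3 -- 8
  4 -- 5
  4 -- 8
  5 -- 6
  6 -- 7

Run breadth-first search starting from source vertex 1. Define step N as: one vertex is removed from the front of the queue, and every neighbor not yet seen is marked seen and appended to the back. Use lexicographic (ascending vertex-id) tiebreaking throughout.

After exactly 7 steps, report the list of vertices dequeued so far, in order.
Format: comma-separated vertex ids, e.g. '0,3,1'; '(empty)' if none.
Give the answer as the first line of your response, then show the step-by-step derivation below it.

1,4,7,0,3,5,8

step 1: dequeue 1; queue=[4,7]; order=1
step 2: dequeue 4; queue=[7,0,3,5,8]; order=1,4
step 3: dequeue 7; queue=[0,3,5,8,6]; order=1,4,7
step 4: dequeue 0; queue=[3,5,8,6,2]; order=1,4,7,0
step 5: dequeue 3; queue=[5,8,6,2]; order=1,4,7,0,3
step 6: dequeue 5; queue=[8,6,2]; order=1,4,7,0,3,5
step 7: dequeue 8; queue=[6,2]; order=1,4,7,0,3,5,8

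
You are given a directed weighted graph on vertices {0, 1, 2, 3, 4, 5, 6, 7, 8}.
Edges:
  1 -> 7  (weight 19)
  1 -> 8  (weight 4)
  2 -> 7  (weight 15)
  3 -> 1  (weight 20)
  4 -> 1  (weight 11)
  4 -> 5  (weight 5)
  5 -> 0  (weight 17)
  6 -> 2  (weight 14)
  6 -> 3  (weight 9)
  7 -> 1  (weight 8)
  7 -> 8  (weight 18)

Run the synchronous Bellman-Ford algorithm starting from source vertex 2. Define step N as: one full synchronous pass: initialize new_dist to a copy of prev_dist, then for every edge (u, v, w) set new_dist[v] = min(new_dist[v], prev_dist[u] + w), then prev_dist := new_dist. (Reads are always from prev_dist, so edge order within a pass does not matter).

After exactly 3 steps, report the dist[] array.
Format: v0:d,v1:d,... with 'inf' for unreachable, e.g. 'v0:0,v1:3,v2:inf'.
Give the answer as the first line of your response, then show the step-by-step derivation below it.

v0:inf,v1:23,v2:0,v3:inf,v4:inf,v5:inf,v6:inf,v7:15,v8:27

step 1: dist = v0:inf,v1:inf,v2:0,v3:inf,v4:inf,v5:inf,v6:inf,v7:15,v8:inf
step 2: dist = v0:inf,v1:23,v2:0,v3:inf,v4:inf,v5:inf,v6:inf,v7:15,v8:33
step 3: dist = v0:inf,v1:23,v2:0,v3:inf,v4:inf,v5:inf,v6:inf,v7:15,v8:27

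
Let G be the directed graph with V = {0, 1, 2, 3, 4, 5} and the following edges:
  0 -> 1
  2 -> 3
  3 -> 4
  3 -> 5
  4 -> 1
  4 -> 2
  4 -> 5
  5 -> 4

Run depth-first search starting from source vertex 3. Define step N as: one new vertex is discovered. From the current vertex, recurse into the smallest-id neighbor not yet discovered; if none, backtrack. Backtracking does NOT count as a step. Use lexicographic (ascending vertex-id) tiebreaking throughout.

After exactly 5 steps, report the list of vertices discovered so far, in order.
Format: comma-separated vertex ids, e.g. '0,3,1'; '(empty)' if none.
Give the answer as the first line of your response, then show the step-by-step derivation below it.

3,4,1,2,5

step 1: discover 3; path=3; order=3
step 2: discover 4; path=3>4; order=3,4
step 3: discover 1; path=3>4>1; order=3,4,1
step 4: discover 2; path=3>4>2; order=3,4,1,2
step 5: discover 5; path=3>4>5; order=3,4,1,2,5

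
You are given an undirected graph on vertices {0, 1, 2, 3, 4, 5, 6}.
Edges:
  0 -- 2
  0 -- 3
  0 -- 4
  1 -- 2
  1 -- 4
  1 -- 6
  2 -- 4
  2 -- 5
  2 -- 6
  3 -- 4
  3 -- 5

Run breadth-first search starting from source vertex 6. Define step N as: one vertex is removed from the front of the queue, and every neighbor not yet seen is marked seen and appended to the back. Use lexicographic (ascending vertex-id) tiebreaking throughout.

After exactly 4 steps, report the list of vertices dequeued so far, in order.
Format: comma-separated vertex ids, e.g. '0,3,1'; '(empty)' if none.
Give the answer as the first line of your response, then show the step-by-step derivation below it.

6,1,2,4

step 1: dequeue 6; queue=[1,2]; order=6
step 2: dequeue 1; queue=[2,4]; order=6,1
step 3: dequeue 2; queue=[4,0,5]; order=6,1,2
step 4: dequeue 4; queue=[0,5,3]; order=6,1,2,4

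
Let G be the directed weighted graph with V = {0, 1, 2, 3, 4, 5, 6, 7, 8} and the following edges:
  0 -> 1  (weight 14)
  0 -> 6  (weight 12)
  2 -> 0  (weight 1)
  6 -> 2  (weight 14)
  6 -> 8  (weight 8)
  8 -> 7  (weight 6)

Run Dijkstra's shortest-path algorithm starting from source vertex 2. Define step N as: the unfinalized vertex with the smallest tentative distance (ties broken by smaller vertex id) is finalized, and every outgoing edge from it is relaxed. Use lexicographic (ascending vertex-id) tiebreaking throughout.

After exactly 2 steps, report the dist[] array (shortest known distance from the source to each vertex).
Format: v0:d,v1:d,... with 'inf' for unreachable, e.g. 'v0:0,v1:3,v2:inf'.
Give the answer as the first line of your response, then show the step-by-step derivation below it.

v0:1,v1:15,v2:0,v3:inf,v4:inf,v5:inf,v6:13,v7:inf,v8:inf

step 1: dist = v0:1,v1:inf,v2:0,v3:inf,v4:inf,v5:inf,v6:inf,v7:inf,v8:inf
step 2: dist = v0:1,v1:15,v2:0,v3:inf,v4:inf,v5:inf,v6:13,v7:inf,v8:inf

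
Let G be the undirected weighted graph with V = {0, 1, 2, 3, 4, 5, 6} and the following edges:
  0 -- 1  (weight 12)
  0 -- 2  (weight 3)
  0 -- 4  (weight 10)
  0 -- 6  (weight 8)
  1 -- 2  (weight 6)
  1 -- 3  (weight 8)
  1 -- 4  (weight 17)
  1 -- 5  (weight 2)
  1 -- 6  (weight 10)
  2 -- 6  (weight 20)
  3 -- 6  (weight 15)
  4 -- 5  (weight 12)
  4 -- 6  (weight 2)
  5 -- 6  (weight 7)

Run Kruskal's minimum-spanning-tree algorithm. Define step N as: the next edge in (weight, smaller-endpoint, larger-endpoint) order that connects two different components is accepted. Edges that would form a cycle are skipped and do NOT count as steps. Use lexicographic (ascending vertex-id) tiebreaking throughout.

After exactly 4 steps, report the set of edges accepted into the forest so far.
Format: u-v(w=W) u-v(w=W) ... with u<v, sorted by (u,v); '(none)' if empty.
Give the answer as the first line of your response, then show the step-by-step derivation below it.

0-2(w=3) 1-2(w=6) 1-5(w=2) 4-6(w=2)

step 1: add edge 1-5 (w=2); MST = {1-5(w=2)}
step 2: add edge 4-6 (w=2); MST = {1-5(w=2) 4-6(w=2)}
step 3: add edge 0-2 (w=3); MST = {0-2(w=3) 1-5(w=2) 4-6(w=2)}
step 4: add edge 1-2 (w=6); MST = {0-2(w=3) 1-2(w=6) 1-5(w=2) 4-6(w=2)}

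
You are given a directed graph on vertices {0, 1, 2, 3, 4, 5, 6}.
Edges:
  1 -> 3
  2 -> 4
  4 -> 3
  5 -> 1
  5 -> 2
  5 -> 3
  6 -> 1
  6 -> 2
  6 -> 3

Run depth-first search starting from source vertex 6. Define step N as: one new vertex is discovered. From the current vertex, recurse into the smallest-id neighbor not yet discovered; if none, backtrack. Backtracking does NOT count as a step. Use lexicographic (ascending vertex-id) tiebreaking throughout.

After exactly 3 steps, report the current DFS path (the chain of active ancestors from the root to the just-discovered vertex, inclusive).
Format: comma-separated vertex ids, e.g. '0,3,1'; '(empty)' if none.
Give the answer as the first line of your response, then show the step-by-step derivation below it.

6,1,3

step 1: discover 6; path=6; order=6
step 2: discover 1; path=6>1; order=6,1
step 3: discover 3; path=6>1>3; order=6,1,3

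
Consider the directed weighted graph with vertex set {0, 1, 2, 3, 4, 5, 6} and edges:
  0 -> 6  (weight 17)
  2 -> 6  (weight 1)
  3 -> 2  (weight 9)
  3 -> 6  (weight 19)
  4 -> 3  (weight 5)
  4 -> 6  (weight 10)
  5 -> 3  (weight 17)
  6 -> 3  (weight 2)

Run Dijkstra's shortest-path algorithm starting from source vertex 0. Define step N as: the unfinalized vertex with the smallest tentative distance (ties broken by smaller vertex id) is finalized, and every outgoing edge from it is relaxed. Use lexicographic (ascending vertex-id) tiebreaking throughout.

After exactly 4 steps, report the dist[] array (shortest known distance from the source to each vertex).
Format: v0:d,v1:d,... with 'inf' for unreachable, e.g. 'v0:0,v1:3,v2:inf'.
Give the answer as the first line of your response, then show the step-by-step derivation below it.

v0:0,v1:inf,v2:28,v3:19,v4:inf,v5:inf,v6:17

step 1: dist = v0:0,v1:inf,v2:inf,v3:inf,v4:inf,v5:inf,v6:17
step 2: dist = v0:0,v1:inf,v2:inf,v3:19,v4:inf,v5:inf,v6:17
step 3: dist = v0:0,v1:inf,v2:28,v3:19,v4:inf,v5:inf,v6:17
step 4: dist = v0:0,v1:inf,v2:28,v3:19,v4:inf,v5:inf,v6:17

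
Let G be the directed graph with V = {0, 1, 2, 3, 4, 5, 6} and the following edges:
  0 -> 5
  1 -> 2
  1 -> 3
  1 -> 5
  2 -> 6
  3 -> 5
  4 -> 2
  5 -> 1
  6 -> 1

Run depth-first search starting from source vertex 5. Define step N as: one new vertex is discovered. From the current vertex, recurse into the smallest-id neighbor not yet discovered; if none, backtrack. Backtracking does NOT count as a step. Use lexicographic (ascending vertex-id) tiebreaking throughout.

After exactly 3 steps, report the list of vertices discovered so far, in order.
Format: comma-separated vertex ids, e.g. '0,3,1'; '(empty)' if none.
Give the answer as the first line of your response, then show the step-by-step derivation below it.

5,1,2

step 1: discover 5; path=5; order=5
step 2: discover 1; path=5>1; order=5,1
step 3: discover 2; path=5>1>2; order=5,1,2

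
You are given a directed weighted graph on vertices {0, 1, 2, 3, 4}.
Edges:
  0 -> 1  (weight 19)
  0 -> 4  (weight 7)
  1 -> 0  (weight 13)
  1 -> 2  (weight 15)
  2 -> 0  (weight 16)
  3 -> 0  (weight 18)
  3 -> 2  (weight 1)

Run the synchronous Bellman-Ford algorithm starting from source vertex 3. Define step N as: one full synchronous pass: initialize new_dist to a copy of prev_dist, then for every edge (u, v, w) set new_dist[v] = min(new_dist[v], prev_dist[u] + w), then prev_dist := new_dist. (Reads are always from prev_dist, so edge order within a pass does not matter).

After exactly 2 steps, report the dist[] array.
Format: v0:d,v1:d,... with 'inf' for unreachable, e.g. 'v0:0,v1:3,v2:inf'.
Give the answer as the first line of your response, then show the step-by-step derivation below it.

v0:17,v1:37,v2:1,v3:0,v4:25

step 1: dist = v0:18,v1:inf,v2:1,v3:0,v4:inf
step 2: dist = v0:17,v1:37,v2:1,v3:0,v4:25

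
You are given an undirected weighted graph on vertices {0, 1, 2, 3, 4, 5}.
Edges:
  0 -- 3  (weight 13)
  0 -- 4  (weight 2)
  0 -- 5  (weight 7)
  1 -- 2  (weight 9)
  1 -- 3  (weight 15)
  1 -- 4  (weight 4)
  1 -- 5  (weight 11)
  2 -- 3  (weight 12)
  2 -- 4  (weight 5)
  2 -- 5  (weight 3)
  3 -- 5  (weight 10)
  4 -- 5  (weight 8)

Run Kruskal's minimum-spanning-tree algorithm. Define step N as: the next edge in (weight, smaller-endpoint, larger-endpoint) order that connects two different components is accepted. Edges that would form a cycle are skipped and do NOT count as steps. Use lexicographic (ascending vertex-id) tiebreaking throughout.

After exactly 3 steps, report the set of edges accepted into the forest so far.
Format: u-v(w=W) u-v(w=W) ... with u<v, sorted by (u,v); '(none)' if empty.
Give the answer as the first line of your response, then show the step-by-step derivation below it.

0-4(w=2) 1-4(w=4) 2-5(w=3)

step 1: add edge 0-4 (w=2); MST = {0-4(w=2)}
step 2: add edge 2-5 (w=3); MST = {0-4(w=2) 2-5(w=3)}
step 3: add edge 1-4 (w=4); MST = {0-4(w=2) 1-4(w=4) 2-5(w=3)}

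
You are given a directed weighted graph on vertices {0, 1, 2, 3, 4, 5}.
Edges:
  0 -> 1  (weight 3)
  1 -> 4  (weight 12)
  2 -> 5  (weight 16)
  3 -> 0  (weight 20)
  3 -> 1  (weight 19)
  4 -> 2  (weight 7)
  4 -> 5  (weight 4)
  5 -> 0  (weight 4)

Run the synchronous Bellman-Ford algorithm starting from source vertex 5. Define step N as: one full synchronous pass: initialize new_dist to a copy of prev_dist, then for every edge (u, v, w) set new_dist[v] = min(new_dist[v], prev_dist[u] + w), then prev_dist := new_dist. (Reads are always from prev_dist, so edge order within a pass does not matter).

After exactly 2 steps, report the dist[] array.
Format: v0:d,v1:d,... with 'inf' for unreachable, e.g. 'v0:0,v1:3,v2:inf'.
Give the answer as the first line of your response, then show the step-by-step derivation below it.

v0:4,v1:7,v2:inf,v3:inf,v4:inf,v5:0

step 1: dist = v0:4,v1:inf,v2:inf,v3:inf,v4:inf,v5:0
step 2: dist = v0:4,v1:7,v2:inf,v3:inf,v4:inf,v5:0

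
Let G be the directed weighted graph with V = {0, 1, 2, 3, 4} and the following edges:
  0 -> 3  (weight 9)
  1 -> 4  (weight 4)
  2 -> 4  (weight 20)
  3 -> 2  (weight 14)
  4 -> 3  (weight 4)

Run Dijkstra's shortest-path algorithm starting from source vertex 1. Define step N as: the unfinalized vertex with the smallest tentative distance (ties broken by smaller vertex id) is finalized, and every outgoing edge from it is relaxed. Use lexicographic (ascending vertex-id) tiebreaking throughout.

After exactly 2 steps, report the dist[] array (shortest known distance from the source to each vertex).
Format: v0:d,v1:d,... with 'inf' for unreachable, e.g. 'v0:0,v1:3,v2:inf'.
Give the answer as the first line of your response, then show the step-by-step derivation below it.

v0:inf,v1:0,v2:inf,v3:8,v4:4

step 1: dist = v0:inf,v1:0,v2:inf,v3:inf,v4:4
step 2: dist = v0:inf,v1:0,v2:inf,v3:8,v4:4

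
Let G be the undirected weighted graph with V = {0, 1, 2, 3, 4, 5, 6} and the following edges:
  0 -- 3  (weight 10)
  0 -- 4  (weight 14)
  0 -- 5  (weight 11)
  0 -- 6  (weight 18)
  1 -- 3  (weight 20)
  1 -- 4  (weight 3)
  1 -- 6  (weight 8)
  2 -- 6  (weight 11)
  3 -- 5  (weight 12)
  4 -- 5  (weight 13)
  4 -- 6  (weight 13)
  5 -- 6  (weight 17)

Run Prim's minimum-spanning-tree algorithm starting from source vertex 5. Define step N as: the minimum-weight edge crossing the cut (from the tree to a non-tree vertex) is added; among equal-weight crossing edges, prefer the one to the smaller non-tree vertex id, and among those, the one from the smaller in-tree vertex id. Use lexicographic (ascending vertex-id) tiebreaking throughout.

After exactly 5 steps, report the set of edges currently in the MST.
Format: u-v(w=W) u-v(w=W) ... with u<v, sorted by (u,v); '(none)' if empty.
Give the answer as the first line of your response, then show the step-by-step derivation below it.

0-3(w=10) 0-5(w=11) 1-4(w=3) 1-6(w=8) 4-5(w=13)

step 1: add edge 0-5 (w=11); MST = {0-5(w=11)}
step 2: add edge 0-3 (w=10); MST = {0-3(w=10) 0-5(w=11)}
step 3: add edge 4-5 (w=13); MST = {0-3(w=10) 0-5(w=11) 4-5(w=13)}
step 4: add edge 1-4 (w=3); MST = {0-3(w=10) 0-5(w=11) 1-4(w=3) 4-5(w=13)}
step 5: add edge 1-6 (w=8); MST = {0-3(w=10) 0-5(w=11) 1-4(w=3) 1-6(w=8) 4-5(w=13)}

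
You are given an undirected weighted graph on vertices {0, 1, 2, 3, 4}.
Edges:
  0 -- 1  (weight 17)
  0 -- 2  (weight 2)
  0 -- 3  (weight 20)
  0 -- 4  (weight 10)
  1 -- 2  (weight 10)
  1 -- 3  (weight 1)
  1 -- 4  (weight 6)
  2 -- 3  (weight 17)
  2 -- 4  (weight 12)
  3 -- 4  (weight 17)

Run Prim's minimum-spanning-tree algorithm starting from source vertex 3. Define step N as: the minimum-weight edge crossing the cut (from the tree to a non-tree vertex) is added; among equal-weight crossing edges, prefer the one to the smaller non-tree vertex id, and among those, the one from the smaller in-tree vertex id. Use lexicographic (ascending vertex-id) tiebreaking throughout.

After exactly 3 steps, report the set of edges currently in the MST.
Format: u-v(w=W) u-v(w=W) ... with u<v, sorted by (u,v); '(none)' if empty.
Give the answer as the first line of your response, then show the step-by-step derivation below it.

0-4(w=10) 1-3(w=1) 1-4(w=6)

step 1: add edge 1-3 (w=1); MST = {1-3(w=1)}
step 2: add edge 1-4 (w=6); MST = {1-3(w=1) 1-4(w=6)}
step 3: add edge 0-4 (w=10); MST = {0-4(w=10) 1-3(w=1) 1-4(w=6)}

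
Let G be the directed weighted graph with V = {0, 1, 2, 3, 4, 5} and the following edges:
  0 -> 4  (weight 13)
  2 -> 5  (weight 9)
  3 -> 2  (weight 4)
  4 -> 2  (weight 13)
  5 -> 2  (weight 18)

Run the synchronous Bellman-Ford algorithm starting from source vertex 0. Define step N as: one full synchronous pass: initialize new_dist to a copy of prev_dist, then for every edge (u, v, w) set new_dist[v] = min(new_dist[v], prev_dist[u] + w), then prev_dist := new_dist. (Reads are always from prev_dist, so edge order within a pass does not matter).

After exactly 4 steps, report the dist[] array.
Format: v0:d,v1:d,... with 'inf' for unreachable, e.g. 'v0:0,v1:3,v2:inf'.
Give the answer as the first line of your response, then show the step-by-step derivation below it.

v0:0,v1:inf,v2:26,v3:inf,v4:13,v5:35

step 1: dist = v0:0,v1:inf,v2:inf,v3:inf,v4:13,v5:inf
step 2: dist = v0:0,v1:inf,v2:26,v3:inf,v4:13,v5:inf
step 3: dist = v0:0,v1:inf,v2:26,v3:inf,v4:13,v5:35
step 4: dist = v0:0,v1:inf,v2:26,v3:inf,v4:13,v5:35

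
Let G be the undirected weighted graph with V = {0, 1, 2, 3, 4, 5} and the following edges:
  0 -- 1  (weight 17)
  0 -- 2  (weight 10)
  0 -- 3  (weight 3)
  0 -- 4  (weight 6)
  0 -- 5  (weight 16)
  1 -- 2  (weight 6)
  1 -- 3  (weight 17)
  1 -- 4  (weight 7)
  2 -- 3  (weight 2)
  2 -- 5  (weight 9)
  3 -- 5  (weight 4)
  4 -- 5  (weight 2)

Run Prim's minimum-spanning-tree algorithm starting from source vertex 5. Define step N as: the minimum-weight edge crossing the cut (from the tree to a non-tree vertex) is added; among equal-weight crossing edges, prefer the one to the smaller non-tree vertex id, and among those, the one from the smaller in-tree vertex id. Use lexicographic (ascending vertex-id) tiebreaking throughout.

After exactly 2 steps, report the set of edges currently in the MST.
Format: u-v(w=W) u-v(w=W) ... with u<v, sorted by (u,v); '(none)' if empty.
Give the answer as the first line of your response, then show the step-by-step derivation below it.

3-5(w=4) 4-5(w=2)

step 1: add edge 4-5 (w=2); MST = {4-5(w=2)}
step 2: add edge 3-5 (w=4); MST = {3-5(w=4) 4-5(w=2)}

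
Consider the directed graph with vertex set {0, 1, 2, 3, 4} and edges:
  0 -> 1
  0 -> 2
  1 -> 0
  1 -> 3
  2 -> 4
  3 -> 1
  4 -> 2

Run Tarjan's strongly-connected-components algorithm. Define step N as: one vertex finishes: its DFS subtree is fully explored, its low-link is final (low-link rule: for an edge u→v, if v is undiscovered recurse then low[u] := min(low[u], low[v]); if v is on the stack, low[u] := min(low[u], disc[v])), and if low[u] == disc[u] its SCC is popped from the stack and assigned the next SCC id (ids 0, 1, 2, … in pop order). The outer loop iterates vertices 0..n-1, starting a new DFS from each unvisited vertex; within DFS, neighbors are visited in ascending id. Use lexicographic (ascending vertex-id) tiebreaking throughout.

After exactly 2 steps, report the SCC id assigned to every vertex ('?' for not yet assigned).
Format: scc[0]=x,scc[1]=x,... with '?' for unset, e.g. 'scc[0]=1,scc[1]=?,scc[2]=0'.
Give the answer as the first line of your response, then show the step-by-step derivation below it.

scc[0]=?,scc[1]=?,scc[2]=?,scc[3]=?,scc[4]=?

step 1: low=(low[0]=0,low[1]=0,low[2]=?,low[3]=1,low[4]=?); scc=(scc[0]=?,scc[1]=?,scc[2]=?,scc[3]=?,scc[4]=?)
step 2: low=(low[0]=0,low[1]=0,low[2]=?,low[3]=1,low[4]=?); scc=(scc[0]=?,scc[1]=?,scc[2]=?,scc[3]=?,scc[4]=?)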